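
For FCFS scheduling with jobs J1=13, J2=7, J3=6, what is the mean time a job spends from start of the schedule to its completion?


Completion times:
  J1: completes at 13
  J2: completes at 20
  J3: completes at 26
Sum = 59
Average = 59/3
= 19.67


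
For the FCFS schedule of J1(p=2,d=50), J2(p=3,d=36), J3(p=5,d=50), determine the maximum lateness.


Lateness per job (L = C - d):
  J1: C=2, d=50, L=-48
  J2: C=5, d=36, L=-31
  J3: C=10, d=50, L=-40
Lmax = max(-48, -31, -40)
= -31


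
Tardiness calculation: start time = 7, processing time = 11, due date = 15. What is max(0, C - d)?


Completion = start + processing = 7 + 11 = 18
Tardiness = max(0, C - d) = max(0, 18 - 15)
= max(0, 3)
= 3


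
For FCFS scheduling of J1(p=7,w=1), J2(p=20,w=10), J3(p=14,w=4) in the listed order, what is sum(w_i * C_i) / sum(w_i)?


Completion times:
  J1: C=7, w×C=1×7=7
  J2: C=27, w×C=10×27=270
  J3: C=41, w×C=4×41=164
Sum w×C = 441
Sum w = 15
Weighted avg = 441/15
= 29.40


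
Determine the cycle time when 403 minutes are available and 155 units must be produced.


Cycle time = available time / demand
= 403 / 155
= 2.60 min/unit


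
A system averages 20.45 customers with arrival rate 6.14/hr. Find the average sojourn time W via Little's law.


Little's law: L = λW → W = L / λ
= 20.45 / 6.14
= 3.33 hours


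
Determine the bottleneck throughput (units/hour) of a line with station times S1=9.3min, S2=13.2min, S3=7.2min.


Bottleneck = longest station time
Station times: [9.3, 13.2, 7.2]
Max = 13.2 min
Rate = 60 / 13.2
= 4.55 units/hour (bottleneck: 13.2min)


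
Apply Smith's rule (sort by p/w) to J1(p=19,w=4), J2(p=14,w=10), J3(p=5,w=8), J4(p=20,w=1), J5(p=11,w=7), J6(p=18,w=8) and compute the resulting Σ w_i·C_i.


WSPT order (by p/w): J3 → J2 → J5 → J6 → J1 → J4
  J3: C=5, w·C=8×5=40
  J2: C=19, w·C=10×19=190
  J5: C=30, w·C=7×30=210
  J6: C=48, w·C=8×48=384
  J1: C=67, w·C=4×67=268
  J4: C=87, w·C=1×87=87
Σ w·C = 1179
= 1179


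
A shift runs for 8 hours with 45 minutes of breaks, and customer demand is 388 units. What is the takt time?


Available = 8×60 - 45 = 435 min
Takt time = 435 / 388
= 1.12 min/unit


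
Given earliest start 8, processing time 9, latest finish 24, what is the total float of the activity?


EF = ES + duration = 8 + 9 = 17
LS = LF - duration = 24 - 9 = 15
Total Float = LF - EF = 24 - 17
(or LS - ES = 15 - 8)
= 7


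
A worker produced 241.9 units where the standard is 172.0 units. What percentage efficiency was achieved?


Efficiency = (actual / standard) × 100
= (241.9 / 172.0) × 100
= 140.6%


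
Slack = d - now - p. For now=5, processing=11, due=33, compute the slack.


Slack = due - current_time - processing
= 33 - 5 - 11
= 17


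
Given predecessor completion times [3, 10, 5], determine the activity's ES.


ES = max of all predecessor completion times
Predecessors: [3, 10, 5]
ES = max(3, 10, 5)
= 10


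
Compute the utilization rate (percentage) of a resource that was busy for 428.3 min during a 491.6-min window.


Utilization = busy / total × 100
= 428.3 / 491.6 × 100
= 87.1%


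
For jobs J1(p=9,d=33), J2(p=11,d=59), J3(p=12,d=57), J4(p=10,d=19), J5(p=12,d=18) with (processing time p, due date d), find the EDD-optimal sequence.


EDD: sort by earliest due date
  J5: d=18, p=12
  J4: d=19, p=10
  J1: d=33, p=9
  J3: d=57, p=12
  J2: d=59, p=11
Order: J5 → J4 → J1 → J3 → J2


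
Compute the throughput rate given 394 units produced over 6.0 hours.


Throughput = units / time
= 394 / 6.0
= 65.7 units/hour


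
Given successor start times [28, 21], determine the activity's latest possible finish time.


LF = min of all successor start times
Successors start at: [28, 21]
LF = min(28, 21)
= 21


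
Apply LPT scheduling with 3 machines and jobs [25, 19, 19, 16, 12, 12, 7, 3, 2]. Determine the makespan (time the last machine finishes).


Jobs (LPT sorted): [25, 19, 19, 16, 12, 12, 7, 3, 2]
Machines: 3
  J=25 → Machine 1 (load: 0+25=25)
  J=19 → Machine 2 (load: 0+19=19)
  J=19 → Machine 3 (load: 0+19=19)
  J=16 → Machine 2 (load: 19+16=35)
  J=12 → Machine 3 (load: 19+12=31)
  J=12 → Machine 1 (load: 25+12=37)
  J=7 → Machine 3 (load: 31+7=38)
  J=3 → Machine 2 (load: 35+3=38)
  J=2 → Machine 1 (load: 37+2=39)
Machine loads: [39, 38, 38]
Makespan = max = 39 time units


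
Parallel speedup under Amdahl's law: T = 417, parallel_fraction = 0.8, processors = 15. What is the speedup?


Amdahl's law: T_p = T × ((1-p) + p/N)
= 417 × ((1-0.8) + 0.8/15)
= 417 × (0.20 + 0.0533)
= 417 × 0.2533
= 105.64
Speedup = 417/105.64
= 3.95×


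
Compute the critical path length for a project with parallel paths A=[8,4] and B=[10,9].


Path A: 8 + 4 = 12
Path B: 10 + 9 = 19
Critical path = longest = max(12, 19)
= 19 (Path B)


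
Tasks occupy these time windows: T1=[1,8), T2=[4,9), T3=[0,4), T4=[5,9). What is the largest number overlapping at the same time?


Check each time point for overlaps:
  t=5: 3 tasks active (T1, T2, T4)
Max concurrent = 3


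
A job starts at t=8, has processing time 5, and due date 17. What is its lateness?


Completion = 8 + 5 = 13
Lateness = C - d = 13 - 17
= -4


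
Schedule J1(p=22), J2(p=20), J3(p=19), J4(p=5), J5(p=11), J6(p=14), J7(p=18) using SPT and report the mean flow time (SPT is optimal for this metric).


SPT order: J4 → J5 → J6 → J7 → J3 → J2 → J1
Completion times:
  J4: C=5
  J5: C=16
  J6: C=30
  J7: C=48
  J3: C=67
  J2: C=87
  J1: C=109
Sum = 362, n = 7
Mean flow = 362/7
= 51.71


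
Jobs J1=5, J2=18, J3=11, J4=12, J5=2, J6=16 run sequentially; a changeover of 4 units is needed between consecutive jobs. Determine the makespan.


Makespan = Σ processing + (n-1) × setup
= (5 + 18 + 11 + 12 + 2 + 16) + (6-1)×4
= 64 + 20
= 84 time units


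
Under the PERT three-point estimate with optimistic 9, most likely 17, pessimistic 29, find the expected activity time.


te = (o + 4m + p) / 6
= (9 + 4×17 + 29) / 6
= (9 + 68 + 29) / 6
= 106 / 6
= 17.67


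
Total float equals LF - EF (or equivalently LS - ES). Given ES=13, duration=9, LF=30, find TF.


EF = ES + duration = 13 + 9 = 22
LS = LF - duration = 30 - 9 = 21
Total Float = LF - EF = 30 - 22
(or LS - ES = 21 - 13)
= 8


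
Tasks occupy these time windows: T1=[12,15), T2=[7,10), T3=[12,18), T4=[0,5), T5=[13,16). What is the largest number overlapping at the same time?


Check each time point for overlaps:
  t=13: 3 tasks active (T1, T3, T5)
Max concurrent = 3


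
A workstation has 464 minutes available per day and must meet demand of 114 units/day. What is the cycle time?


Cycle time = available time / demand
= 464 / 114
= 4.07 min/unit


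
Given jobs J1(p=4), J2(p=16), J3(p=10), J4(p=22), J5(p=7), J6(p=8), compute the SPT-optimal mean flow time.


SPT order: J1 → J5 → J6 → J3 → J2 → J4
Completion times:
  J1: C=4
  J5: C=11
  J6: C=19
  J3: C=29
  J2: C=45
  J4: C=67
Sum = 175, n = 6
Mean flow = 175/6
= 29.17


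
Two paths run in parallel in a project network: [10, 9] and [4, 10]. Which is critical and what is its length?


Path A: 10 + 9 = 19
Path B: 4 + 10 = 14
Critical path = longest = max(19, 14)
= 19 (Path A)


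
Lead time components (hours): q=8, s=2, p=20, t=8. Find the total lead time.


Lead time = queue + setup + processing + transit
= 8 + 2 + 20 + 8
= 38 hours


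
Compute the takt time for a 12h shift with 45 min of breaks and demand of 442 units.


Available = 12×60 - 45 = 675 min
Takt time = 675 / 442
= 1.53 min/unit


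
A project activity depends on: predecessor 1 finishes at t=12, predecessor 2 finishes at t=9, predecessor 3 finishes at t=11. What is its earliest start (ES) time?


ES = max of all predecessor completion times
Predecessors: [12, 9, 11]
ES = max(12, 9, 11)
= 12


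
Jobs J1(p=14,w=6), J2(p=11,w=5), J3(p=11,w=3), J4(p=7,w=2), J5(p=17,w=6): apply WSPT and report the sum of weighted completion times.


WSPT order (by p/w): J2 → J1 → J5 → J4 → J3
  J2: C=11, w·C=5×11=55
  J1: C=25, w·C=6×25=150
  J5: C=42, w·C=6×42=252
  J4: C=49, w·C=2×49=98
  J3: C=60, w·C=3×60=180
Σ w·C = 735
= 735


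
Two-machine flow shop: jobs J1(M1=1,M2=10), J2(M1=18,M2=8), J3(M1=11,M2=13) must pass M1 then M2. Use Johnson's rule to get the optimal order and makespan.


Johnson's rule:
Group 1 (M1≤M2, sort by M1): ['J1', 'J3']
Group 2 (M1>M2, sort desc M2): ['J2']
Sequence: J1 → J3 → J2
Makespan calculation:
  J1: M1 done=1, M2 done=11
  J3: M1 done=12, M2 done=25
  J2: M1 done=30, M2 done=38
= Sequence: J1 → J3 → J2, Makespan: 38


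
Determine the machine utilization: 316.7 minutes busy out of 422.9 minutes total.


Utilization = busy / total × 100
= 316.7 / 422.9 × 100
= 74.9%


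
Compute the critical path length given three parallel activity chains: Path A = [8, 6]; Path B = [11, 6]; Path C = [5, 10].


Path A: 8 + 6 = 14
Path B: 11 + 6 = 17
Path C: 5 + 10 = 15
Critical path = longest = max(14, 17, 15)
= 17 (Path B)


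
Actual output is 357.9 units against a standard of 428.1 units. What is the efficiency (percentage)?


Efficiency = (actual / standard) × 100
= (357.9 / 428.1) × 100
= 83.6%


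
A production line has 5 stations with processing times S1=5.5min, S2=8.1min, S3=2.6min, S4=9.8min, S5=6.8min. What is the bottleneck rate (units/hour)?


Bottleneck = longest station time
Station times: [5.5, 8.1, 2.6, 9.8, 6.8]
Max = 9.8 min
Rate = 60 / 9.8
= 6.12 units/hour (bottleneck: 9.8min)


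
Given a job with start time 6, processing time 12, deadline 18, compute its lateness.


Completion = 6 + 12 = 18
Lateness = C - d = 18 - 18
= 0


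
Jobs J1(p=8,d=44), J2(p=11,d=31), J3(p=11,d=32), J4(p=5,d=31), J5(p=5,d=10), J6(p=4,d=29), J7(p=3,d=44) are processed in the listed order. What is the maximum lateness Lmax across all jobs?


Lateness per job (L = C - d):
  J1: C=8, d=44, L=-36
  J2: C=19, d=31, L=-12
  J3: C=30, d=32, L=-2
  J4: C=35, d=31, L=4
  J5: C=40, d=10, L=30
  J6: C=44, d=29, L=15
  J7: C=47, d=44, L=3
Lmax = max(-36, -12, -2, 4, 30, 15, 3)
= 30


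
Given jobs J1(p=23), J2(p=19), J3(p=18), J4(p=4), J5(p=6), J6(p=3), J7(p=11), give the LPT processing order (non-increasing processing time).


LPT: sort by longest processing time first
  J1: p=23
  J2: p=19
  J3: p=18
  J7: p=11
  J5: p=6
  J4: p=4
  J6: p=3
Order: J1 → J2 → J3 → J7 → J5 → J4 → J6


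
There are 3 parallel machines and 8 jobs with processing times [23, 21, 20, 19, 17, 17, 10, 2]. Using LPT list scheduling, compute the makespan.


Jobs (LPT sorted): [23, 21, 20, 19, 17, 17, 10, 2]
Machines: 3
  J=23 → Machine 1 (load: 0+23=23)
  J=21 → Machine 2 (load: 0+21=21)
  J=20 → Machine 3 (load: 0+20=20)
  J=19 → Machine 3 (load: 20+19=39)
  J=17 → Machine 2 (load: 21+17=38)
  J=17 → Machine 1 (load: 23+17=40)
  J=10 → Machine 2 (load: 38+10=48)
  J=2 → Machine 3 (load: 39+2=41)
Machine loads: [40, 48, 41]
Makespan = max = 48 time units


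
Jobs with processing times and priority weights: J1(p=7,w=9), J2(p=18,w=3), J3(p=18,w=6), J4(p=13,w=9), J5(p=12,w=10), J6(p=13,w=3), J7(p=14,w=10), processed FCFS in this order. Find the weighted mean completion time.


Completion times:
  J1: C=7, w×C=9×7=63
  J2: C=25, w×C=3×25=75
  J3: C=43, w×C=6×43=258
  J4: C=56, w×C=9×56=504
  J5: C=68, w×C=10×68=680
  J6: C=81, w×C=3×81=243
  J7: C=95, w×C=10×95=950
Sum w×C = 2773
Sum w = 50
Weighted avg = 2773/50
= 55.46


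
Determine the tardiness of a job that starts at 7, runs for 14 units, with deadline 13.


Completion = start + processing = 7 + 14 = 21
Tardiness = max(0, C - d) = max(0, 21 - 13)
= max(0, 8)
= 8


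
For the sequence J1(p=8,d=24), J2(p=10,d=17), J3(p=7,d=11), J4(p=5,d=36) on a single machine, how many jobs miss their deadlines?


Completion vs due date:
  J1: C=8, d=24 → on time
  J2: C=18, d=17 → TARDY
  J3: C=25, d=11 → TARDY
  J4: C=30, d=36 → on time
Tardy jobs: J2, J3
Count = 2


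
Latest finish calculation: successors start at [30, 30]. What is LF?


LF = min of all successor start times
Successors start at: [30, 30]
LF = min(30, 30)
= 30


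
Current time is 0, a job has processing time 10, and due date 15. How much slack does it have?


Slack = due - current_time - processing
= 15 - 0 - 10
= 5


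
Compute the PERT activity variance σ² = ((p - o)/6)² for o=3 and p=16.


σ² = ((p - o) / 6)² = (p - o)² / 36
= (16 - 3)² / 36
= 13² / 36
= 169 / 36
= 4.6944


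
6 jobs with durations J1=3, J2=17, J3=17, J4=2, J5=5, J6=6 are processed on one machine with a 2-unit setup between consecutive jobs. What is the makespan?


Makespan = Σ processing + (n-1) × setup
= (3 + 17 + 17 + 2 + 5 + 6) + (6-1)×2
= 50 + 10
= 60 time units


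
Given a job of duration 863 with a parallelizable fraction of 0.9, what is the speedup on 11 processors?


Amdahl's law: T_p = T × ((1-p) + p/N)
= 863 × ((1-0.9) + 0.9/11)
= 863 × (0.10 + 0.0818)
= 863 × 0.1818
= 156.91
Speedup = 863/156.91
= 5.50×


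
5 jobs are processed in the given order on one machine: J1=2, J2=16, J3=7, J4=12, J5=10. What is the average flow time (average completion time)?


Completion times:
  J1: completes at 2
  J2: completes at 18
  J3: completes at 25
  J4: completes at 37
  J5: completes at 47
Sum = 129
Average = 129/5
= 25.80


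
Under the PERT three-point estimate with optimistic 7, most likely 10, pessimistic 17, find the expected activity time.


te = (o + 4m + p) / 6
= (7 + 4×10 + 17) / 6
= (7 + 40 + 17) / 6
= 64 / 6
= 10.67


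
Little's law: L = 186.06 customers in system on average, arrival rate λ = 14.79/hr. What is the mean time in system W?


Little's law: L = λW → W = L / λ
= 186.06 / 14.79
= 12.58 hours


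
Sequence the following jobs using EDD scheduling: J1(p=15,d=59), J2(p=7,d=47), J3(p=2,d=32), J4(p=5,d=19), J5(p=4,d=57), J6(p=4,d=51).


EDD: sort by earliest due date
  J4: d=19, p=5
  J3: d=32, p=2
  J2: d=47, p=7
  J6: d=51, p=4
  J5: d=57, p=4
  J1: d=59, p=15
Order: J4 → J3 → J2 → J6 → J5 → J1


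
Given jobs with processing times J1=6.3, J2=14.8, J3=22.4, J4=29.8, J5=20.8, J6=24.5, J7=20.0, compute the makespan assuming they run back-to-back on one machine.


Sequential makespan: sum all processing times
= 6.3 + 14.8 + 22.4 + 29.8 + 20.8 + 24.5 + 20.0
= 138.6 time units


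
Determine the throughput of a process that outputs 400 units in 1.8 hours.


Throughput = units / time
= 400 / 1.8
= 222.2 units/hour


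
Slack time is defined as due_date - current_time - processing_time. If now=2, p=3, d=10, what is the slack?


Slack = due - current_time - processing
= 10 - 2 - 3
= 5


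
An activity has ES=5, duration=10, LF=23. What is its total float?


EF = ES + duration = 5 + 10 = 15
LS = LF - duration = 23 - 10 = 13
Total Float = LF - EF = 23 - 15
(or LS - ES = 13 - 5)
= 8


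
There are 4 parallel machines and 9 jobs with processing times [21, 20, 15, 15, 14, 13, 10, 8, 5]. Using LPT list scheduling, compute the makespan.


Jobs (LPT sorted): [21, 20, 15, 15, 14, 13, 10, 8, 5]
Machines: 4
  J=21 → Machine 1 (load: 0+21=21)
  J=20 → Machine 2 (load: 0+20=20)
  J=15 → Machine 3 (load: 0+15=15)
  J=15 → Machine 4 (load: 0+15=15)
  J=14 → Machine 3 (load: 15+14=29)
  J=13 → Machine 4 (load: 15+13=28)
  J=10 → Machine 2 (load: 20+10=30)
  J=8 → Machine 1 (load: 21+8=29)
  J=5 → Machine 4 (load: 28+5=33)
Machine loads: [29, 30, 29, 33]
Makespan = max = 33 time units


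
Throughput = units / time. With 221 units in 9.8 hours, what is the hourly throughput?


Throughput = units / time
= 221 / 9.8
= 22.6 units/hour


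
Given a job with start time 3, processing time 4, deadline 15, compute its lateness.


Completion = 3 + 4 = 7
Lateness = C - d = 7 - 15
= -8


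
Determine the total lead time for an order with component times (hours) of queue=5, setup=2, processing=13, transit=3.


Lead time = queue + setup + processing + transit
= 5 + 2 + 13 + 3
= 23 hours


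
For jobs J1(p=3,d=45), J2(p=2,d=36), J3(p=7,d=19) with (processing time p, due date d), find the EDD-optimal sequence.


EDD: sort by earliest due date
  J3: d=19, p=7
  J2: d=36, p=2
  J1: d=45, p=3
Order: J3 → J2 → J1


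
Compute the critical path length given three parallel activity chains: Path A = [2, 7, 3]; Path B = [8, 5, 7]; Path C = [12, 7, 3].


Path A: 2 + 7 + 3 = 12
Path B: 8 + 5 + 7 = 20
Path C: 12 + 7 + 3 = 22
Critical path = longest = max(12, 20, 22)
= 22 (Path C)


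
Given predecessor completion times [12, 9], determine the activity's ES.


ES = max of all predecessor completion times
Predecessors: [12, 9]
ES = max(12, 9)
= 12


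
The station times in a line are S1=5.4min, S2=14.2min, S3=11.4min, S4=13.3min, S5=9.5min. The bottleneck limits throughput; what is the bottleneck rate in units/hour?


Bottleneck = longest station time
Station times: [5.4, 14.2, 11.4, 13.3, 9.5]
Max = 14.2 min
Rate = 60 / 14.2
= 4.23 units/hour (bottleneck: 14.2min)


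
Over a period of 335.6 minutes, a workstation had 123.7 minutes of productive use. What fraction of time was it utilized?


Utilization = busy / total × 100
= 123.7 / 335.6 × 100
= 36.9%


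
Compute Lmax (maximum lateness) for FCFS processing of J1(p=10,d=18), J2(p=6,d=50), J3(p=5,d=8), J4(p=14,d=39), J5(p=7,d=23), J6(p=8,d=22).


Lateness per job (L = C - d):
  J1: C=10, d=18, L=-8
  J2: C=16, d=50, L=-34
  J3: C=21, d=8, L=13
  J4: C=35, d=39, L=-4
  J5: C=42, d=23, L=19
  J6: C=50, d=22, L=28
Lmax = max(-8, -34, 13, -4, 19, 28)
= 28


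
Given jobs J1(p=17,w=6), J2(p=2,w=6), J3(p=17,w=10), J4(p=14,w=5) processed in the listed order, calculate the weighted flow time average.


Completion times:
  J1: C=17, w×C=6×17=102
  J2: C=19, w×C=6×19=114
  J3: C=36, w×C=10×36=360
  J4: C=50, w×C=5×50=250
Sum w×C = 826
Sum w = 27
Weighted avg = 826/27
= 30.59


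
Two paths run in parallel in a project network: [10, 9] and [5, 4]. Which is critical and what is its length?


Path A: 10 + 9 = 19
Path B: 5 + 4 = 9
Critical path = longest = max(19, 9)
= 19 (Path A)


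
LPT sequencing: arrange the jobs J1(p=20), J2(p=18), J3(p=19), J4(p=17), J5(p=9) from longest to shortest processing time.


LPT: sort by longest processing time first
  J1: p=20
  J3: p=19
  J2: p=18
  J4: p=17
  J5: p=9
Order: J1 → J3 → J2 → J4 → J5


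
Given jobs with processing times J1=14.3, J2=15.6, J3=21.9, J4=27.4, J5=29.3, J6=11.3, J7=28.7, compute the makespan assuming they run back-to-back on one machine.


Sequential makespan: sum all processing times
= 14.3 + 15.6 + 21.9 + 27.4 + 29.3 + 11.3 + 28.7
= 148.5 time units


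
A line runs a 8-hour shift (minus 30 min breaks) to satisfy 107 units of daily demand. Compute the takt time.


Available = 8×60 - 30 = 450 min
Takt time = 450 / 107
= 4.21 min/unit


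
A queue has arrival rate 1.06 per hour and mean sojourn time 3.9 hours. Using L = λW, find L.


Little's law: L = λ × W
= 1.06 × 3.9
= 4.13


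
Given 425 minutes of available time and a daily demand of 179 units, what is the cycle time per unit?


Cycle time = available time / demand
= 425 / 179
= 2.37 min/unit


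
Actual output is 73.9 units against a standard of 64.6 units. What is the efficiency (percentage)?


Efficiency = (actual / standard) × 100
= (73.9 / 64.6) × 100
= 114.4%


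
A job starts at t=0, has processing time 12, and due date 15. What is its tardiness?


Completion = start + processing = 0 + 12 = 12
Tardiness = max(0, C - d) = max(0, 12 - 15)
= max(0, -3)
= 0


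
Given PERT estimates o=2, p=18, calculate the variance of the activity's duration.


σ² = ((p - o) / 6)² = (p - o)² / 36
= (18 - 2)² / 36
= 16² / 36
= 256 / 36
= 7.1111


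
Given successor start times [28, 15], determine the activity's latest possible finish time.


LF = min of all successor start times
Successors start at: [28, 15]
LF = min(28, 15)
= 15


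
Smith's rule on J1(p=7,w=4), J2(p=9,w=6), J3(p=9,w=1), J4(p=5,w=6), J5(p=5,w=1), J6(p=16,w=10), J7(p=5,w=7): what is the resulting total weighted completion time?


WSPT order (by p/w): J7 → J4 → J2 → J6 → J1 → J5 → J3
  J7: C=5, w·C=7×5=35
  J4: C=10, w·C=6×10=60
  J2: C=19, w·C=6×19=114
  J6: C=35, w·C=10×35=350
  J1: C=42, w·C=4×42=168
  J5: C=47, w·C=1×47=47
  J3: C=56, w·C=1×56=56
Σ w·C = 830
= 830


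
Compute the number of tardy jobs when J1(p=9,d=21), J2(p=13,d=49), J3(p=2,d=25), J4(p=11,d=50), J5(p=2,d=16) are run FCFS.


Completion vs due date:
  J1: C=9, d=21 → on time
  J2: C=22, d=49 → on time
  J3: C=24, d=25 → on time
  J4: C=35, d=50 → on time
  J5: C=37, d=16 → TARDY
Tardy jobs: J5
Count = 1


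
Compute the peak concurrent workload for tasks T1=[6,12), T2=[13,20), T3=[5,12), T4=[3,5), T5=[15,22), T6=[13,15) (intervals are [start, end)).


Check each time point for overlaps:
  t=6: 2 tasks active (T1, T3)
Max concurrent = 2


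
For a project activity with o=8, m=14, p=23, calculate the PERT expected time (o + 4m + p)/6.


te = (o + 4m + p) / 6
= (8 + 4×14 + 23) / 6
= (8 + 56 + 23) / 6
= 87 / 6
= 14.50


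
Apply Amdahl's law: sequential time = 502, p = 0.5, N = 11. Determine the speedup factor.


Amdahl's law: T_p = T × ((1-p) + p/N)
= 502 × ((1-0.5) + 0.5/11)
= 502 × (0.50 + 0.0455)
= 502 × 0.5455
= 273.82
Speedup = 502/273.82
= 1.83×


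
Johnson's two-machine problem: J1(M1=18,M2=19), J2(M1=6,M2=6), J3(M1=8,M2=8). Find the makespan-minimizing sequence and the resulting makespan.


Johnson's rule:
Group 1 (M1≤M2, sort by M1): ['J2', 'J3', 'J1']
Group 2 (M1>M2, sort desc M2): []
Sequence: J2 → J3 → J1
Makespan calculation:
  J2: M1 done=6, M2 done=12
  J3: M1 done=14, M2 done=22
  J1: M1 done=32, M2 done=51
= Sequence: J2 → J3 → J1, Makespan: 51


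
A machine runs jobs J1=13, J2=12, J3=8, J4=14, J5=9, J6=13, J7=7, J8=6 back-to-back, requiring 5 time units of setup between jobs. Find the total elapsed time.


Makespan = Σ processing + (n-1) × setup
= (13 + 12 + 8 + 14 + 9 + 13 + 7 + 6) + (8-1)×5
= 82 + 35
= 117 time units


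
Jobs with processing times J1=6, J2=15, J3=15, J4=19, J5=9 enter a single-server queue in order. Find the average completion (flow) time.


Completion times:
  J1: completes at 6
  J2: completes at 21
  J3: completes at 36
  J4: completes at 55
  J5: completes at 64
Sum = 182
Average = 182/5
= 36.40


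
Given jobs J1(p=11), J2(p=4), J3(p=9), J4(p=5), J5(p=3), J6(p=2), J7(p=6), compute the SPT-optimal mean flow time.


SPT order: J6 → J5 → J2 → J4 → J7 → J3 → J1
Completion times:
  J6: C=2
  J5: C=5
  J2: C=9
  J4: C=14
  J7: C=20
  J3: C=29
  J1: C=40
Sum = 119, n = 7
Mean flow = 119/7
= 17.00


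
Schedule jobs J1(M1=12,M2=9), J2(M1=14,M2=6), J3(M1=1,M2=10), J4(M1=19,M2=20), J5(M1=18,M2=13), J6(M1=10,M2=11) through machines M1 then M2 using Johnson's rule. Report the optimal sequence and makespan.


Johnson's rule:
Group 1 (M1≤M2, sort by M1): ['J3', 'J6', 'J4']
Group 2 (M1>M2, sort desc M2): ['J5', 'J1', 'J2']
Sequence: J3 → J6 → J4 → J5 → J1 → J2
Makespan calculation:
  J3: M1 done=1, M2 done=11
  J6: M1 done=11, M2 done=22
  J4: M1 done=30, M2 done=50
  J5: M1 done=48, M2 done=63
  J1: M1 done=60, M2 done=72
  J2: M1 done=74, M2 done=80
= Sequence: J3 → J6 → J4 → J5 → J1 → J2, Makespan: 80


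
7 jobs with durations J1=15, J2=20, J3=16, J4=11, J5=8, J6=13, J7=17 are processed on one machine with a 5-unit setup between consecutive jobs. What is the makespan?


Makespan = Σ processing + (n-1) × setup
= (15 + 20 + 16 + 11 + 8 + 13 + 17) + (7-1)×5
= 100 + 30
= 130 time units


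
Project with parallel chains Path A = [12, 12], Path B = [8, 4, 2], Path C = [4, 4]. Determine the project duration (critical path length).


Path A: 12 + 12 = 24
Path B: 8 + 4 + 2 = 14
Path C: 4 + 4 = 8
Critical path = longest = max(24, 14, 8)
= 24 (Path A)


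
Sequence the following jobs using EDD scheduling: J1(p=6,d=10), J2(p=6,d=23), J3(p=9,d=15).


EDD: sort by earliest due date
  J1: d=10, p=6
  J3: d=15, p=9
  J2: d=23, p=6
Order: J1 → J3 → J2


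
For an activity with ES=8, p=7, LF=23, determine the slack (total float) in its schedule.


EF = ES + duration = 8 + 7 = 15
LS = LF - duration = 23 - 7 = 16
Total Float = LF - EF = 23 - 15
(or LS - ES = 16 - 8)
= 8


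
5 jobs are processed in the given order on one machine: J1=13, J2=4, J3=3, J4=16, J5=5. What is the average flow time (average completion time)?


Completion times:
  J1: completes at 13
  J2: completes at 17
  J3: completes at 20
  J4: completes at 36
  J5: completes at 41
Sum = 127
Average = 127/5
= 25.40


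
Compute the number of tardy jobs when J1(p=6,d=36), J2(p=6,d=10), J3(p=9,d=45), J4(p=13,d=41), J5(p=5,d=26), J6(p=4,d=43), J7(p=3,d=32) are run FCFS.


Completion vs due date:
  J1: C=6, d=36 → on time
  J2: C=12, d=10 → TARDY
  J3: C=21, d=45 → on time
  J4: C=34, d=41 → on time
  J5: C=39, d=26 → TARDY
  J6: C=43, d=43 → on time
  J7: C=46, d=32 → TARDY
Tardy jobs: J2, J5, J7
Count = 3


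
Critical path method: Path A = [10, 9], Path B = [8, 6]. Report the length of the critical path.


Path A: 10 + 9 = 19
Path B: 8 + 6 = 14
Critical path = longest = max(19, 14)
= 19 (Path A)


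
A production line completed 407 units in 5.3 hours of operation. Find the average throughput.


Throughput = units / time
= 407 / 5.3
= 76.8 units/hour


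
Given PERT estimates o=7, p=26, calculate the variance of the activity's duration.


σ² = ((p - o) / 6)² = (p - o)² / 36
= (26 - 7)² / 36
= 19² / 36
= 361 / 36
= 10.0278


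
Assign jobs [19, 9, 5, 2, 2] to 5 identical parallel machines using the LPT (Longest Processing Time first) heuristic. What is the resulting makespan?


Jobs (LPT sorted): [19, 9, 5, 2, 2]
Machines: 5
  J=19 → Machine 1 (load: 0+19=19)
  J=9 → Machine 2 (load: 0+9=9)
  J=5 → Machine 3 (load: 0+5=5)
  J=2 → Machine 4 (load: 0+2=2)
  J=2 → Machine 5 (load: 0+2=2)
Machine loads: [19, 9, 5, 2, 2]
Makespan = max = 19 time units


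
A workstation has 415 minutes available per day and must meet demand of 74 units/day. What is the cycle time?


Cycle time = available time / demand
= 415 / 74
= 5.61 min/unit


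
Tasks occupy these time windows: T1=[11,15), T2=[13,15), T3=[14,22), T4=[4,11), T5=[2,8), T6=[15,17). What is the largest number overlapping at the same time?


Check each time point for overlaps:
  t=14: 3 tasks active (T1, T2, T3)
Max concurrent = 3


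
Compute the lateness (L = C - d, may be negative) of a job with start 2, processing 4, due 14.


Completion = 2 + 4 = 6
Lateness = C - d = 6 - 14
= -8


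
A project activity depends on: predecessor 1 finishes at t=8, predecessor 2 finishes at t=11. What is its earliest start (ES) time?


ES = max of all predecessor completion times
Predecessors: [8, 11]
ES = max(8, 11)
= 11


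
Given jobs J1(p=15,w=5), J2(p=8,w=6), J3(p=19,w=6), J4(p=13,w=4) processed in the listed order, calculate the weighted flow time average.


Completion times:
  J1: C=15, w×C=5×15=75
  J2: C=23, w×C=6×23=138
  J3: C=42, w×C=6×42=252
  J4: C=55, w×C=4×55=220
Sum w×C = 685
Sum w = 21
Weighted avg = 685/21
= 32.62


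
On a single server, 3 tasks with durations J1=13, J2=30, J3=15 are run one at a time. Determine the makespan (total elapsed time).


Sequential makespan: sum all processing times
= 13 + 30 + 15
= 58 time units


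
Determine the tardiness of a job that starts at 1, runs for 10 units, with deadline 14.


Completion = start + processing = 1 + 10 = 11
Tardiness = max(0, C - d) = max(0, 11 - 14)
= max(0, -3)
= 0


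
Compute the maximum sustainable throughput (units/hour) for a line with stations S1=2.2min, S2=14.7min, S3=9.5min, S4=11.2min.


Bottleneck = longest station time
Station times: [2.2, 14.7, 9.5, 11.2]
Max = 14.7 min
Rate = 60 / 14.7
= 4.08 units/hour (bottleneck: 14.7min)


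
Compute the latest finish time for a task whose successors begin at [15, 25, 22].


LF = min of all successor start times
Successors start at: [15, 25, 22]
LF = min(15, 25, 22)
= 15


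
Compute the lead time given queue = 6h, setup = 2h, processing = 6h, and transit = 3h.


Lead time = queue + setup + processing + transit
= 6 + 2 + 6 + 3
= 17 hours


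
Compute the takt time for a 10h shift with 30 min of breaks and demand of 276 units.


Available = 10×60 - 30 = 570 min
Takt time = 570 / 276
= 2.07 min/unit


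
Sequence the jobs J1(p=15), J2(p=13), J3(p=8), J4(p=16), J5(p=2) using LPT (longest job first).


LPT: sort by longest processing time first
  J4: p=16
  J1: p=15
  J2: p=13
  J3: p=8
  J5: p=2
Order: J4 → J1 → J2 → J3 → J5


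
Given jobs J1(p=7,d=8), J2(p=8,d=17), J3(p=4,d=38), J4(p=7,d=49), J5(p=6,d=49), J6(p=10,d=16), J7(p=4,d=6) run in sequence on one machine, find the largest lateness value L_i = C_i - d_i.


Lateness per job (L = C - d):
  J1: C=7, d=8, L=-1
  J2: C=15, d=17, L=-2
  J3: C=19, d=38, L=-19
  J4: C=26, d=49, L=-23
  J5: C=32, d=49, L=-17
  J6: C=42, d=16, L=26
  J7: C=46, d=6, L=40
Lmax = max(-1, -2, -19, -23, -17, 26, 40)
= 40


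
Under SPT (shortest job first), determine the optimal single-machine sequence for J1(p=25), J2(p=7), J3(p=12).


SPT: sort by shortest processing time
  J2: p=7
  J3: p=12
  J1: p=25
Order: J2 → J3 → J1


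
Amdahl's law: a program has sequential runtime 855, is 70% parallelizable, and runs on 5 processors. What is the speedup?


Amdahl's law: T_p = T × ((1-p) + p/N)
= 855 × ((1-0.7) + 0.7/5)
= 855 × (0.30 + 0.1400)
= 855 × 0.4400
= 376.20
Speedup = 855/376.20
= 2.27×


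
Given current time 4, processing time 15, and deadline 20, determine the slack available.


Slack = due - current_time - processing
= 20 - 4 - 15
= 1


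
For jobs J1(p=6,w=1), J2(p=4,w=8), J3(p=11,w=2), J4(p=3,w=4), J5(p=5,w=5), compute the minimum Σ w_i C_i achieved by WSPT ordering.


WSPT order (by p/w): J2 → J4 → J5 → J3 → J1
  J2: C=4, w·C=8×4=32
  J4: C=7, w·C=4×7=28
  J5: C=12, w·C=5×12=60
  J3: C=23, w·C=2×23=46
  J1: C=29, w·C=1×29=29
Σ w·C = 195
= 195


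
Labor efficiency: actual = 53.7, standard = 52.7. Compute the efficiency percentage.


Efficiency = (actual / standard) × 100
= (53.7 / 52.7) × 100
= 101.9%


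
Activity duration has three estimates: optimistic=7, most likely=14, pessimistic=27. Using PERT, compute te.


te = (o + 4m + p) / 6
= (7 + 4×14 + 27) / 6
= (7 + 56 + 27) / 6
= 90 / 6
= 15.00


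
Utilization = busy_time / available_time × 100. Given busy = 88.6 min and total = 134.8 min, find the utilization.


Utilization = busy / total × 100
= 88.6 / 134.8 × 100
= 65.7%


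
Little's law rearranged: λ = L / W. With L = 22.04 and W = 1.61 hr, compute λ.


Little's law: L = λW → λ = L / W
= 22.04 / 1.61
= 13.69 per hour


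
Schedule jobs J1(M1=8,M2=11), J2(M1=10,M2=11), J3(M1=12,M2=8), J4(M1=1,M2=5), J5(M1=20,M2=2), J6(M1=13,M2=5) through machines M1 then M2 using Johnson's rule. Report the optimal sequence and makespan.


Johnson's rule:
Group 1 (M1≤M2, sort by M1): ['J4', 'J1', 'J2']
Group 2 (M1>M2, sort desc M2): ['J3', 'J6', 'J5']
Sequence: J4 → J1 → J2 → J3 → J6 → J5
Makespan calculation:
  J4: M1 done=1, M2 done=6
  J1: M1 done=9, M2 done=20
  J2: M1 done=19, M2 done=31
  J3: M1 done=31, M2 done=39
  J6: M1 done=44, M2 done=49
  J5: M1 done=64, M2 done=66
= Sequence: J4 → J1 → J2 → J3 → J6 → J5, Makespan: 66


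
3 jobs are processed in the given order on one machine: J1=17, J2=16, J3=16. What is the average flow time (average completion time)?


Completion times:
  J1: completes at 17
  J2: completes at 33
  J3: completes at 49
Sum = 99
Average = 99/3
= 33.00


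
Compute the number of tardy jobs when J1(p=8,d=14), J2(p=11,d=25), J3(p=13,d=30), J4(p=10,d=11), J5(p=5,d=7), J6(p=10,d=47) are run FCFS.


Completion vs due date:
  J1: C=8, d=14 → on time
  J2: C=19, d=25 → on time
  J3: C=32, d=30 → TARDY
  J4: C=42, d=11 → TARDY
  J5: C=47, d=7 → TARDY
  J6: C=57, d=47 → TARDY
Tardy jobs: J3, J4, J5, J6
Count = 4


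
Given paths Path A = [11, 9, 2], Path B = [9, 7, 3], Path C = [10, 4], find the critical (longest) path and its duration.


Path A: 11 + 9 + 2 = 22
Path B: 9 + 7 + 3 = 19
Path C: 10 + 4 = 14
Critical path = longest = max(22, 19, 14)
= 22 (Path A)


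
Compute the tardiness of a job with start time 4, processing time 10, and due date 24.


Completion = start + processing = 4 + 10 = 14
Tardiness = max(0, C - d) = max(0, 14 - 24)
= max(0, -10)
= 0


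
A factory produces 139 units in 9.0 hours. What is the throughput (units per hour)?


Throughput = units / time
= 139 / 9.0
= 15.4 units/hour


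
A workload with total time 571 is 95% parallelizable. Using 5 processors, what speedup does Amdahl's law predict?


Amdahl's law: T_p = T × ((1-p) + p/N)
= 571 × ((1-0.95) + 0.95/5)
= 571 × (0.05 + 0.1900)
= 571 × 0.2400
= 137.04
Speedup = 571/137.04
= 4.17×


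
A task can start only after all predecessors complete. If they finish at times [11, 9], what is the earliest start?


ES = max of all predecessor completion times
Predecessors: [11, 9]
ES = max(11, 9)
= 11


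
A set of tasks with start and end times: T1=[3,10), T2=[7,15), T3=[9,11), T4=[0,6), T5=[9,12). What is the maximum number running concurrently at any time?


Check each time point for overlaps:
  t=9: 4 tasks active (T1, T2, T3, T5)
Max concurrent = 4


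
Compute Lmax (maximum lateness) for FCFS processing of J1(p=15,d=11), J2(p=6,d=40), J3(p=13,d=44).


Lateness per job (L = C - d):
  J1: C=15, d=11, L=4
  J2: C=21, d=40, L=-19
  J3: C=34, d=44, L=-10
Lmax = max(4, -19, -10)
= 4


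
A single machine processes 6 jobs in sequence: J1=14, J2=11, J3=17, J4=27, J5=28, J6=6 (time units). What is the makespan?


Sequential makespan: sum all processing times
= 14 + 11 + 17 + 27 + 28 + 6
= 103 time units


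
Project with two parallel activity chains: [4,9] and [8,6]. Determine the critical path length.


Path A: 4 + 9 = 13
Path B: 8 + 6 = 14
Critical path = longest = max(13, 14)
= 14 (Path B)


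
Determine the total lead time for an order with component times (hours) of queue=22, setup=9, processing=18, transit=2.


Lead time = queue + setup + processing + transit
= 22 + 9 + 18 + 2
= 51 hours


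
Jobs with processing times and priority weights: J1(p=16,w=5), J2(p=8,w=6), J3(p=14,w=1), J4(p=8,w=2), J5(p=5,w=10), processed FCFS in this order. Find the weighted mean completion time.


Completion times:
  J1: C=16, w×C=5×16=80
  J2: C=24, w×C=6×24=144
  J3: C=38, w×C=1×38=38
  J4: C=46, w×C=2×46=92
  J5: C=51, w×C=10×51=510
Sum w×C = 864
Sum w = 24
Weighted avg = 864/24
= 36.00


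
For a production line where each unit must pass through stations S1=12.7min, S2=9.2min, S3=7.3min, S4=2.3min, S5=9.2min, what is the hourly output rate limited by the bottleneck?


Bottleneck = longest station time
Station times: [12.7, 9.2, 7.3, 2.3, 9.2]
Max = 12.7 min
Rate = 60 / 12.7
= 4.72 units/hour (bottleneck: 12.7min)


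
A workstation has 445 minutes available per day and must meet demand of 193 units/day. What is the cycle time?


Cycle time = available time / demand
= 445 / 193
= 2.31 min/unit


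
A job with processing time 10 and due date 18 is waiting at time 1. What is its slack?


Slack = due - current_time - processing
= 18 - 1 - 10
= 7


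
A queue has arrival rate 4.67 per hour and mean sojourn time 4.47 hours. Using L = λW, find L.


Little's law: L = λ × W
= 4.67 × 4.47
= 20.87


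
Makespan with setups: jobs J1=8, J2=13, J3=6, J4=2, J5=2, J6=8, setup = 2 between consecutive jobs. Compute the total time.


Makespan = Σ processing + (n-1) × setup
= (8 + 13 + 6 + 2 + 2 + 8) + (6-1)×2
= 39 + 10
= 49 time units


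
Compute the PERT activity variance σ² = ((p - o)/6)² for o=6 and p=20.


σ² = ((p - o) / 6)² = (p - o)² / 36
= (20 - 6)² / 36
= 14² / 36
= 196 / 36
= 5.4444


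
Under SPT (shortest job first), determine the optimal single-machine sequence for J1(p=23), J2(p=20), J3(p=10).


SPT: sort by shortest processing time
  J3: p=10
  J2: p=20
  J1: p=23
Order: J3 → J2 → J1


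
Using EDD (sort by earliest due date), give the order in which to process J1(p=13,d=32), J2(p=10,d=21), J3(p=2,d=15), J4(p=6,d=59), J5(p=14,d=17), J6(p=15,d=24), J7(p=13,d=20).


EDD: sort by earliest due date
  J3: d=15, p=2
  J5: d=17, p=14
  J7: d=20, p=13
  J2: d=21, p=10
  J6: d=24, p=15
  J1: d=32, p=13
  J4: d=59, p=6
Order: J3 → J5 → J7 → J2 → J6 → J1 → J4


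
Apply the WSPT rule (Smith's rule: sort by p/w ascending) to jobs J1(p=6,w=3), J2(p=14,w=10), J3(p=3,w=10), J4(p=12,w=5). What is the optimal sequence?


WSPT (Smith's rule): sort by p/w ascending
  J3: p/w = 3/10 = 0.300
  J2: p/w = 14/10 = 1.400
  J1: p/w = 6/3 = 2.000
  J4: p/w = 12/5 = 2.400
Order: J3 → J2 → J1 → J4


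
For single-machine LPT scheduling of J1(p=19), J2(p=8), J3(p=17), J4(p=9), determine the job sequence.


LPT: sort by longest processing time first
  J1: p=19
  J3: p=17
  J4: p=9
  J2: p=8
Order: J1 → J3 → J4 → J2


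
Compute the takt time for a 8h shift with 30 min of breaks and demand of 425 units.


Available = 8×60 - 30 = 450 min
Takt time = 450 / 425
= 1.06 min/unit


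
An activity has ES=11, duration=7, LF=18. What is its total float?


EF = ES + duration = 11 + 7 = 18
LS = LF - duration = 18 - 7 = 11
Total Float = LF - EF = 18 - 18
(or LS - ES = 11 - 11)
= 0


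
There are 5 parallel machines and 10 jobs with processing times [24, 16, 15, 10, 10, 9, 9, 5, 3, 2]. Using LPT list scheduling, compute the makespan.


Jobs (LPT sorted): [24, 16, 15, 10, 10, 9, 9, 5, 3, 2]
Machines: 5
  J=24 → Machine 1 (load: 0+24=24)
  J=16 → Machine 2 (load: 0+16=16)
  J=15 → Machine 3 (load: 0+15=15)
  J=10 → Machine 4 (load: 0+10=10)
  J=10 → Machine 5 (load: 0+10=10)
  J=9 → Machine 4 (load: 10+9=19)
  J=9 → Machine 5 (load: 10+9=19)
  J=5 → Machine 3 (load: 15+5=20)
  J=3 → Machine 2 (load: 16+3=19)
  J=2 → Machine 2 (load: 19+2=21)
Machine loads: [24, 21, 20, 19, 19]
Makespan = max = 24 time units


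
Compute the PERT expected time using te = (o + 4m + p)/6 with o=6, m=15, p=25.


te = (o + 4m + p) / 6
= (6 + 4×15 + 25) / 6
= (6 + 60 + 25) / 6
= 91 / 6
= 15.17


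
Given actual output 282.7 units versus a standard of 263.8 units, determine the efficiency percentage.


Efficiency = (actual / standard) × 100
= (282.7 / 263.8) × 100
= 107.2%


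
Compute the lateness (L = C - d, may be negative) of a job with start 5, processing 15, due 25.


Completion = 5 + 15 = 20
Lateness = C - d = 20 - 25
= -5


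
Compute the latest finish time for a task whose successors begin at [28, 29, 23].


LF = min of all successor start times
Successors start at: [28, 29, 23]
LF = min(28, 29, 23)
= 23


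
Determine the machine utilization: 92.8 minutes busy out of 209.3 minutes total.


Utilization = busy / total × 100
= 92.8 / 209.3 × 100
= 44.3%


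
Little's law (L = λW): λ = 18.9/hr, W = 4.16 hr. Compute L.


Little's law: L = λ × W
= 18.9 × 4.16
= 78.62


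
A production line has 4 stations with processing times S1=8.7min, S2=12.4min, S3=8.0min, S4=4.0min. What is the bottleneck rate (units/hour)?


Bottleneck = longest station time
Station times: [8.7, 12.4, 8.0, 4.0]
Max = 12.4 min
Rate = 60 / 12.4
= 4.84 units/hour (bottleneck: 12.4min)
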